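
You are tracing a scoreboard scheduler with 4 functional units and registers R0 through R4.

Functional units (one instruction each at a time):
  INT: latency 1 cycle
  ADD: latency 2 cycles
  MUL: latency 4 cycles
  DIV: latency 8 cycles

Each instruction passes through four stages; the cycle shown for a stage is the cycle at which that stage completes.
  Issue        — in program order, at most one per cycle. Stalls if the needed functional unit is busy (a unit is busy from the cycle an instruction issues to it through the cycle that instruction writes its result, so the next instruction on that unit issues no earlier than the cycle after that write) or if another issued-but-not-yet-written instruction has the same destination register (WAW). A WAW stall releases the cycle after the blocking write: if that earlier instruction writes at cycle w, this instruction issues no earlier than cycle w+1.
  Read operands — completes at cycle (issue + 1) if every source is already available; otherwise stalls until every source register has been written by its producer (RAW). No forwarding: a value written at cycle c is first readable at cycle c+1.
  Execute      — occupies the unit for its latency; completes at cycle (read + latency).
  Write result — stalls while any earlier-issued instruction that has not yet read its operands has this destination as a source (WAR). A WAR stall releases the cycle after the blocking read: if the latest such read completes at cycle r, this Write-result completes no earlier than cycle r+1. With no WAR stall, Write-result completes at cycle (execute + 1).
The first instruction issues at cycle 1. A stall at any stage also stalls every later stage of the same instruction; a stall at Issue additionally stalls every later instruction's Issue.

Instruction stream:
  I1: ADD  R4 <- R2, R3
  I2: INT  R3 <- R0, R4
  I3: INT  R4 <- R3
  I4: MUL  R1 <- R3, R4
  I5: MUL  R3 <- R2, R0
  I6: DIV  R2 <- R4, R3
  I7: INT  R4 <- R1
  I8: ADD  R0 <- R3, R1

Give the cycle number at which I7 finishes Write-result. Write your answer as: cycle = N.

cycle = 27

t=1  issue I1 (ADD)
t=2  I1 read-ops, issue I2 (INT)
t=4  I1 finished on ADD
t=5  I1→R4
t=6  I2 read-ops
t=7  I2 finished on INT
t=8  I2→R3
t=9  issue I3 (INT)
t=10  I3 read-ops, issue I4 (MUL)
t=11  I3 finished on INT
t=12  I3→R4
t=13  I4 read-ops
t=17  I4 finished on MUL
t=18  I4→R1
t=19  issue I5 (MUL)
t=20  I5 read-ops, issue I6 (DIV)
t=21  issue I7 (INT)
t=22  I7 read-ops, issue I8 (ADD)
t=23  I7 finished on INT
t=24  I5 finished on MUL
t=25  I5→R3
t=26  I6 read-ops, I8 read-ops
t=27  I7→R4
t=28  I8 finished on ADD
t=29  I8→R0
t=34  I6 finished on DIV
t=35  I6→R2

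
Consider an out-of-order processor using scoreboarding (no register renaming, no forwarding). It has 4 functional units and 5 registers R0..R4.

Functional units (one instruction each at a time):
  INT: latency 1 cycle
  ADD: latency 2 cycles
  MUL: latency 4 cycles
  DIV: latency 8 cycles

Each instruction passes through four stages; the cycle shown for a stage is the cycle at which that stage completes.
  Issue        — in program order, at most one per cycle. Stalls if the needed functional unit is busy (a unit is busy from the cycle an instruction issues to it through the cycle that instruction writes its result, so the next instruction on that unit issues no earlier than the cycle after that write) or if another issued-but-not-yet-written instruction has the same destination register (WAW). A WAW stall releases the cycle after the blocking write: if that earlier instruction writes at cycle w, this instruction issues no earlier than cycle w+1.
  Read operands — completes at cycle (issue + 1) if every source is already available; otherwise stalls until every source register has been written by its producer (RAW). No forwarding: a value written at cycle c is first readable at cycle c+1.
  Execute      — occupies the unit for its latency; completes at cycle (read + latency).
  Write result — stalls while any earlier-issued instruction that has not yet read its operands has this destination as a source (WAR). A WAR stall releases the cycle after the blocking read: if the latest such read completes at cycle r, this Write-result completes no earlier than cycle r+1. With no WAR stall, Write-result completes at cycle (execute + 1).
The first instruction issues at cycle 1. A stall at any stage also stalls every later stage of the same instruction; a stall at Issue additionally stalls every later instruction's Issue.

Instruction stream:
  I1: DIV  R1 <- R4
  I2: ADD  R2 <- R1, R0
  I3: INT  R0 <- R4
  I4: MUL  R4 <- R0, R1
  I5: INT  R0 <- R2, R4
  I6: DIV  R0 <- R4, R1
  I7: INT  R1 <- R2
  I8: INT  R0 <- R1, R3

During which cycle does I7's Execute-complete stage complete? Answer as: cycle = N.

[I1] 1/2/10/11
[I2] 2/12/14/15  (RAW R1: wait I1 write@11)
[I3] 3/4/5/13  (WAR R0: wait I2 read@12)
[I4] 4/14/18/19  (RAW R0: wait I3 write@13)
[I5] 14/20/21/22  (struct: INT busy until I3 writes@13; RAW R4: wait I4 write@19)
[I6] 23/24/32/33  (WAW R0: wait I5 write@22)
[I7] 24/25/26/27
[I8] 34/35/36/37  (WAW R0: wait I6 write@33)

cycle = 26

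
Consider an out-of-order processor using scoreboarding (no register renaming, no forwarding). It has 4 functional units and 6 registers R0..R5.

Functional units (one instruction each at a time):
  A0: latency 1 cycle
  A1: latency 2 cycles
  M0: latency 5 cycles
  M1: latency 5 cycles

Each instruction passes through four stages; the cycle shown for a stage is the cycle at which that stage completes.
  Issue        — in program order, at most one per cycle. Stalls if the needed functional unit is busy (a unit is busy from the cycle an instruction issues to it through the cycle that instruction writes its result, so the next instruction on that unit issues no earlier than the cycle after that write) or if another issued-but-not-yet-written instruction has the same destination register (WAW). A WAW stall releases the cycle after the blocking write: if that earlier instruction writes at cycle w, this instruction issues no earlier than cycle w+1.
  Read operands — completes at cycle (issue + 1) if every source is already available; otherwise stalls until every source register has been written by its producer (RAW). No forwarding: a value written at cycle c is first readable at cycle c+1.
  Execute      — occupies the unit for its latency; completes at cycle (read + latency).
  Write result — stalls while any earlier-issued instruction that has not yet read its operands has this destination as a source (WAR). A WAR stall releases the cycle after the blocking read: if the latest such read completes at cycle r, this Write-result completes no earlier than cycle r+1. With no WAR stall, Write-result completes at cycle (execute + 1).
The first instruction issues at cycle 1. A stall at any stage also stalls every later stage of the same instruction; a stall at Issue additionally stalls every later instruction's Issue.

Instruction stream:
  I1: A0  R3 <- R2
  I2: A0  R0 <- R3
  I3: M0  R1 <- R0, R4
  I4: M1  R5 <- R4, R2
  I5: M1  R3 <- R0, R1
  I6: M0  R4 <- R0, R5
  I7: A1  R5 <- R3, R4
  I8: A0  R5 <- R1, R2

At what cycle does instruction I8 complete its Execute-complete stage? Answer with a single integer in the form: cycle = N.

cycle = 30

c1: issue I1 (A0)
c2: I1 read-ops
c3: I1 finished on A0
c4: I1→R3
c5: issue I2 (A0)
c6: I2 read-ops; issue I3 (M0)
c7: I2 finished on A0; issue I4 (M1)
c8: I2→R0; I4 read-ops
c9: I3 read-ops
c13: I4 finished on M1
c14: I3 finished on M0; I4→R5
c15: I3→R1; issue I5 (M1)
c16: I5 read-ops; issue I6 (M0)
c17: I6 read-ops; issue I7 (A1)
c21: I5 finished on M1
c22: I5→R3; I6 finished on M0
c23: I6→R4
c24: I7 read-ops
c26: I7 finished on A1
c27: I7→R5
c28: issue I8 (A0)
c29: I8 read-ops
c30: I8 finished on A0
c31: I8→R5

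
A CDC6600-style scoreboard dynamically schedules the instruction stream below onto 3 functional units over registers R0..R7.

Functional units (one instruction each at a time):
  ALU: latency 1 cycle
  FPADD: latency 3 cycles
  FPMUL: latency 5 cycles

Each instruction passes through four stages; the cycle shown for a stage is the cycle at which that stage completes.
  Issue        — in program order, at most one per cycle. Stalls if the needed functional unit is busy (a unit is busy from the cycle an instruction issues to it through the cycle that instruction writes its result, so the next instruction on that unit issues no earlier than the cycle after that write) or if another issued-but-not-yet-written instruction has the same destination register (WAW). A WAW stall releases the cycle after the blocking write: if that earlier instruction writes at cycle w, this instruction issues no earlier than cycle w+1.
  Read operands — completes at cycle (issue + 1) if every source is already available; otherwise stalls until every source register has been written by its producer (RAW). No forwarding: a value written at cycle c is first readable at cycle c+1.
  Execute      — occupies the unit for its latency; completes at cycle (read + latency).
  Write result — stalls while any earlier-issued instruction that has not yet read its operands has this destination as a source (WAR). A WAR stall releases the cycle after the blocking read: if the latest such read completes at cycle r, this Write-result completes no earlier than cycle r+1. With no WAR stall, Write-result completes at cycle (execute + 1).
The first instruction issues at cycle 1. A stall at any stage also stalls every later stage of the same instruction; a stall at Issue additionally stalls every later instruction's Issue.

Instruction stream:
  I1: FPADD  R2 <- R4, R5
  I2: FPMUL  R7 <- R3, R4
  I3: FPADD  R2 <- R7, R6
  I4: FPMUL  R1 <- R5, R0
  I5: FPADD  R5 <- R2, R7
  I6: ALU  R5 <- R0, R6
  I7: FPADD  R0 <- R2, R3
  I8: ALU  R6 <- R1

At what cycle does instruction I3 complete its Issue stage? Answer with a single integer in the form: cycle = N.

cycle = 7

[1] I1 dispatched to FPADD
[2] I1 operands ready, I2 dispatched to FPMUL
[3] I2 operands ready
[5] I1 complete
[6] R2←I1
[7] I3 dispatched to FPADD
[8] I2 complete
[9] R7←I2
[10] I3 operands ready, I4 dispatched to FPMUL
[11] I4 operands ready
[13] I3 complete
[14] R2←I3
[15] I5 dispatched to FPADD
[16] I4 complete, I5 operands ready
[17] R1←I4
[19] I5 complete
[20] R5←I5
[21] I6 dispatched to ALU
[22] I6 operands ready, I7 dispatched to FPADD
[23] I6 complete, I7 operands ready
[24] R5←I6
[25] I8 dispatched to ALU
[26] I7 complete, I8 operands ready
[27] R0←I7, I8 complete
[28] R6←I8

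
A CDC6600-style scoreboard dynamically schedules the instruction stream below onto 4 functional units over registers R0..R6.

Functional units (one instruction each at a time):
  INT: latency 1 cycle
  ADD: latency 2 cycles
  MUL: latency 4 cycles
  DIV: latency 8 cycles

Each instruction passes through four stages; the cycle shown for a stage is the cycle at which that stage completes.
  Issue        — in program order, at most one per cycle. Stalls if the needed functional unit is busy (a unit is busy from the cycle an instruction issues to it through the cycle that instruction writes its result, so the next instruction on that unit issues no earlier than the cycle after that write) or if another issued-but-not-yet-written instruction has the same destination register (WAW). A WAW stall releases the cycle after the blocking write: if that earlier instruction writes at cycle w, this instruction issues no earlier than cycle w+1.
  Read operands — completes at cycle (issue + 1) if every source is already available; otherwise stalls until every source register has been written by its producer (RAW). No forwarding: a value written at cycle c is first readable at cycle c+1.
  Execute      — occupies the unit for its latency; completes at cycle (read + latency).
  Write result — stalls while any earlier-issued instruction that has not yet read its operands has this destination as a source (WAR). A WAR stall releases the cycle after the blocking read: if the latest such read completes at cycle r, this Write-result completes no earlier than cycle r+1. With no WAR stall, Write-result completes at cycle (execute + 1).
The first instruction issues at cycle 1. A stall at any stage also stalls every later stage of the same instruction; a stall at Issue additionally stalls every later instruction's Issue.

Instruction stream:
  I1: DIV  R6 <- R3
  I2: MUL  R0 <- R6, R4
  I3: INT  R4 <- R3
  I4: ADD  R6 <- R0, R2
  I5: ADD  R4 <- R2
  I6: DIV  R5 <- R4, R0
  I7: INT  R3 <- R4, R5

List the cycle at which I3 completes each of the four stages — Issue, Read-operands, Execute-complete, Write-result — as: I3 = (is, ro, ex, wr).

cycle 1: issue I1 (DIV)
cycle 2: I1 read-ops · issue I2 (MUL)
cycle 3: issue I3 (INT)
cycle 4: I3 read-ops
cycle 5: I3 finished on INT
cycle 10: I1 finished on DIV
cycle 11: I1→R6
cycle 12: I2 read-ops · issue I4 (ADD)
cycle 13: I3→R4
cycle 16: I2 finished on MUL
cycle 17: I2→R0
cycle 18: I4 read-ops
cycle 20: I4 finished on ADD
cycle 21: I4→R6
cycle 22: issue I5 (ADD)
cycle 23: I5 read-ops · issue I6 (DIV)
cycle 24: issue I7 (INT)
cycle 25: I5 finished on ADD
cycle 26: I5→R4
cycle 27: I6 read-ops
cycle 35: I6 finished on DIV
cycle 36: I6→R5
cycle 37: I7 read-ops
cycle 38: I7 finished on INT
cycle 39: I7→R3

I3 = (3, 4, 5, 13)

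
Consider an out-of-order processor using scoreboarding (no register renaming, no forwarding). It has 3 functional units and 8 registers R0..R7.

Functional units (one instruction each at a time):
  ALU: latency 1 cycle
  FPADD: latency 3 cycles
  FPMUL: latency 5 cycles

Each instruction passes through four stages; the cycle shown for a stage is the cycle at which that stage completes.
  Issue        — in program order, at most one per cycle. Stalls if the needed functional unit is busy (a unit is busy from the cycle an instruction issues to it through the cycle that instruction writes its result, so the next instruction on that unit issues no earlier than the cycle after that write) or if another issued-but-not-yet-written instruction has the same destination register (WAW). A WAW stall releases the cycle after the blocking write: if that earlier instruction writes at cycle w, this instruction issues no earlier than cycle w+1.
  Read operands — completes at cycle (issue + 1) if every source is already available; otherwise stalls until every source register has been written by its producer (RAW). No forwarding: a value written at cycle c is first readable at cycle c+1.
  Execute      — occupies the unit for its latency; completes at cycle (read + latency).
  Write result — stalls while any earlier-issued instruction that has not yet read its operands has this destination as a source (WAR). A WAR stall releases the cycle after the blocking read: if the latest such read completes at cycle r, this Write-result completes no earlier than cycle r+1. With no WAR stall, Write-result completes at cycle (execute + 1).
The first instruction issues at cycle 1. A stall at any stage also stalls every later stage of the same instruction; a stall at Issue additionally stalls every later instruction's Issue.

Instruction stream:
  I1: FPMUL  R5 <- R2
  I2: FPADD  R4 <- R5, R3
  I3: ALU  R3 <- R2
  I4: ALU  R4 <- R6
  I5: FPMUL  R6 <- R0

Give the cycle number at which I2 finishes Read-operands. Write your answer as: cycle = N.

cycle = 9

cycle 1: I1 issues→FPMUL
cycle 2: I1 reads; I2 issues→FPADD
cycle 3: I3 issues→ALU
cycle 4: I3 reads
cycle 5: I3 exec-done
cycle 7: I1 exec-done
cycle 8: I1 writes R5
cycle 9: I2 reads
cycle 10: I3 writes R3
cycle 12: I2 exec-done
cycle 13: I2 writes R4
cycle 14: I4 issues→ALU
cycle 15: I4 reads; I5 issues→FPMUL
cycle 16: I4 exec-done; I5 reads
cycle 17: I4 writes R4
cycle 21: I5 exec-done
cycle 22: I5 writes R6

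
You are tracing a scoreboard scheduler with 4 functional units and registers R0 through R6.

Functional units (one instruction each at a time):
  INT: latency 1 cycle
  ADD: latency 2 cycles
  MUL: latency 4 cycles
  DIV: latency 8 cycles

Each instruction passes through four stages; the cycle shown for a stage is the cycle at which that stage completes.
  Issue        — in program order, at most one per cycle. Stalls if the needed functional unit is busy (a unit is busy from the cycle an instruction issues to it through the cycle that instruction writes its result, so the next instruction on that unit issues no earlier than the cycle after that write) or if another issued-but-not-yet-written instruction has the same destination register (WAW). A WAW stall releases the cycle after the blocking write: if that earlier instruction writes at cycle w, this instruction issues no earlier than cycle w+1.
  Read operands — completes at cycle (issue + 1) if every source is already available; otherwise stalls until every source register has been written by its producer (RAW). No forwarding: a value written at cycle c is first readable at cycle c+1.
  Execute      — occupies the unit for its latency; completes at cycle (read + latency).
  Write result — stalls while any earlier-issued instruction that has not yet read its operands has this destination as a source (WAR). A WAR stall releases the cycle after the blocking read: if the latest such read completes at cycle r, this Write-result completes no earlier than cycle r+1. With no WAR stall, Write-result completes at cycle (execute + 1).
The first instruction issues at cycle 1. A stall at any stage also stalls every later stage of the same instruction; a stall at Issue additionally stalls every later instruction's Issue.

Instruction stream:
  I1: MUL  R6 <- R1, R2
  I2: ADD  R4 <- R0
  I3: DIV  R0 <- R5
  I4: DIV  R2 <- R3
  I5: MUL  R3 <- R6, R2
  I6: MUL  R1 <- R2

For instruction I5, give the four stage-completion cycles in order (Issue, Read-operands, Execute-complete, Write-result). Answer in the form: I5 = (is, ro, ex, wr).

[1] I1 dispatched to MUL
[2] I1 operands ready; I2 dispatched to ADD
[3] I2 operands ready; I3 dispatched to DIV
[4] I3 operands ready
[5] I2 complete
[6] I1 complete; R4←I2
[7] R6←I1
[12] I3 complete
[13] R0←I3
[14] I4 dispatched to DIV
[15] I4 operands ready; I5 dispatched to MUL
[23] I4 complete
[24] R2←I4
[25] I5 operands ready
[29] I5 complete
[30] R3←I5
[31] I6 dispatched to MUL
[32] I6 operands ready
[36] I6 complete
[37] R1←I6

I5 = (15, 25, 29, 30)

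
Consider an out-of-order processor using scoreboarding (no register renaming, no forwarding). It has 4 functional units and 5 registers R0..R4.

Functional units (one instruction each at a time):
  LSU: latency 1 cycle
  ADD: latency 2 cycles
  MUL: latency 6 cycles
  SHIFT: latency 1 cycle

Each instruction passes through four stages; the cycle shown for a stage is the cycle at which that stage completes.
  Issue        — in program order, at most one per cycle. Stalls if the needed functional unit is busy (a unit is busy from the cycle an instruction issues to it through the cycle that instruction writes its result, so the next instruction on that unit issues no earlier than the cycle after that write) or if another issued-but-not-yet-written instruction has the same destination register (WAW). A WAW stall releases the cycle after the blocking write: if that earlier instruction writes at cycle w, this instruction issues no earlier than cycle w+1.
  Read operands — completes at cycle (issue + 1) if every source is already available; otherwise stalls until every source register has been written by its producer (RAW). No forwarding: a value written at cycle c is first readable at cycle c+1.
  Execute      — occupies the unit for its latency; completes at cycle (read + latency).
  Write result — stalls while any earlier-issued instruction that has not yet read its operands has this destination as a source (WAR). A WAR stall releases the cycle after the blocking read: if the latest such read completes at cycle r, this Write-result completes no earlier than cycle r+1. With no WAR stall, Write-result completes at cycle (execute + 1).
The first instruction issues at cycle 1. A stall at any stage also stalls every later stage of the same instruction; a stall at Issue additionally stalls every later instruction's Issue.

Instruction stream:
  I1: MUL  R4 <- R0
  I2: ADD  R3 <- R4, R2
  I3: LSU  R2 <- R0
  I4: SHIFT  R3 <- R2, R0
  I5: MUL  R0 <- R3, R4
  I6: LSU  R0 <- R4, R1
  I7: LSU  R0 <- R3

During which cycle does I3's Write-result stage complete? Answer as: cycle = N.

cycle = 11

t=1  issue I1 (MUL)
t=2  I1 read-ops · issue I2 (ADD)
t=3  issue I3 (LSU)
t=4  I3 read-ops
t=5  I3 finished on LSU
t=8  I1 finished on MUL
t=9  I1→R4
t=10  I2 read-ops
t=11  I3→R2
t=12  I2 finished on ADD
t=13  I2→R3
t=14  issue I4 (SHIFT)
t=15  I4 read-ops · issue I5 (MUL)
t=16  I4 finished on SHIFT
t=17  I4→R3
t=18  I5 read-ops
t=24  I5 finished on MUL
t=25  I5→R0
t=26  issue I6 (LSU)
t=27  I6 read-ops
t=28  I6 finished on LSU
t=29  I6→R0
t=30  issue I7 (LSU)
t=31  I7 read-ops
t=32  I7 finished on LSU
t=33  I7→R0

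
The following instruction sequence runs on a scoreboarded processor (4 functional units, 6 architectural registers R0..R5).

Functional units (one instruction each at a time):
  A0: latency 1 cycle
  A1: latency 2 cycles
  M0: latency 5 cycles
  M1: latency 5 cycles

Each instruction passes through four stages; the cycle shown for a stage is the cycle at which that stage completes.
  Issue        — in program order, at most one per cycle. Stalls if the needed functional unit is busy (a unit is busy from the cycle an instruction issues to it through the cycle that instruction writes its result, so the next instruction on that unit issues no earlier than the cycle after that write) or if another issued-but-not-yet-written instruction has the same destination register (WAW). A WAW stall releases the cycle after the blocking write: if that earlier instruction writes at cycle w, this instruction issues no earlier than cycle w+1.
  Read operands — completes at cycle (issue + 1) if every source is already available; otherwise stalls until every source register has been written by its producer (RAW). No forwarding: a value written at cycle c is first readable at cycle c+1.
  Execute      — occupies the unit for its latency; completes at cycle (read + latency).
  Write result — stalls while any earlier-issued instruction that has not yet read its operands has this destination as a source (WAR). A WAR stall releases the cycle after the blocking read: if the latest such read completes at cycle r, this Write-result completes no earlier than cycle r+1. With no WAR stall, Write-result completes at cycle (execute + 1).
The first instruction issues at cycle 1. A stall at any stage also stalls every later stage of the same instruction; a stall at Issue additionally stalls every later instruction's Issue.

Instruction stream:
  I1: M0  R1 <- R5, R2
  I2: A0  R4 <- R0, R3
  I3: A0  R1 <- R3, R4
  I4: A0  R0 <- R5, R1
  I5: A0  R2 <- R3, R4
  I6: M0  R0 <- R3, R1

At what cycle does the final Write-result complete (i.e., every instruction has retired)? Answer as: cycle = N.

I1  is:1  ro:2  ex:7  wr:8
I2  is:2  ro:3  ex:4  wr:5
I3  is:9  ro:10  ex:11  wr:12  — WAW R1: wait I1 write@8
I4  is:13  ro:14  ex:15  wr:16  — struct: A0 busy until I3 writes@12
I5  is:17  ro:18  ex:19  wr:20  — struct: A0 busy until I4 writes@16
I6  is:18  ro:19  ex:24  wr:25

cycle = 25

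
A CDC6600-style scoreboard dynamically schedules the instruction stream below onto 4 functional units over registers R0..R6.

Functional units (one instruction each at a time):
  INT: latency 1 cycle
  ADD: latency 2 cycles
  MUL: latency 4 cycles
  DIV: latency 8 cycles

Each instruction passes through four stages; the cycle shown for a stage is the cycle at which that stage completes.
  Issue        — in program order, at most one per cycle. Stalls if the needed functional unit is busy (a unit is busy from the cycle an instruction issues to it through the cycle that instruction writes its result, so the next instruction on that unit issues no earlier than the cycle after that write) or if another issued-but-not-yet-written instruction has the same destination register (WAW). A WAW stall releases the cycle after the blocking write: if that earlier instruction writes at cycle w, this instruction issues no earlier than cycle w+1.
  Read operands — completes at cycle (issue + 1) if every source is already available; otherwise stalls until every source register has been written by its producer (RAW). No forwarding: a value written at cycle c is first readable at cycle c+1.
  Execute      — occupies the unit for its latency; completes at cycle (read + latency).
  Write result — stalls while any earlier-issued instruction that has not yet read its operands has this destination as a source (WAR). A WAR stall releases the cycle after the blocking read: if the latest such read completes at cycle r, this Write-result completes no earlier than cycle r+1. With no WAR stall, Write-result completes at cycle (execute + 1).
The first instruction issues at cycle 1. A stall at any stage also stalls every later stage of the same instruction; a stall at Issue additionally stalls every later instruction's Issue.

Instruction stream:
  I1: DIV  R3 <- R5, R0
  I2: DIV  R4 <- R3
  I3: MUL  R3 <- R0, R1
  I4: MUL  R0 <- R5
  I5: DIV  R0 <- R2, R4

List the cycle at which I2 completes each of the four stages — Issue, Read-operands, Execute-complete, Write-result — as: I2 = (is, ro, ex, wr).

I1 -> (1, 2, 10, 11)
I2 -> (12, 13, 21, 22)  // struct: DIV busy until I1 writes@11
I3 -> (13, 14, 18, 19)
I4 -> (20, 21, 25, 26)  // struct: MUL busy until I3 writes@19
I5 -> (27, 28, 36, 37)  // WAW R0: wait I4 write@26

I2 = (12, 13, 21, 22)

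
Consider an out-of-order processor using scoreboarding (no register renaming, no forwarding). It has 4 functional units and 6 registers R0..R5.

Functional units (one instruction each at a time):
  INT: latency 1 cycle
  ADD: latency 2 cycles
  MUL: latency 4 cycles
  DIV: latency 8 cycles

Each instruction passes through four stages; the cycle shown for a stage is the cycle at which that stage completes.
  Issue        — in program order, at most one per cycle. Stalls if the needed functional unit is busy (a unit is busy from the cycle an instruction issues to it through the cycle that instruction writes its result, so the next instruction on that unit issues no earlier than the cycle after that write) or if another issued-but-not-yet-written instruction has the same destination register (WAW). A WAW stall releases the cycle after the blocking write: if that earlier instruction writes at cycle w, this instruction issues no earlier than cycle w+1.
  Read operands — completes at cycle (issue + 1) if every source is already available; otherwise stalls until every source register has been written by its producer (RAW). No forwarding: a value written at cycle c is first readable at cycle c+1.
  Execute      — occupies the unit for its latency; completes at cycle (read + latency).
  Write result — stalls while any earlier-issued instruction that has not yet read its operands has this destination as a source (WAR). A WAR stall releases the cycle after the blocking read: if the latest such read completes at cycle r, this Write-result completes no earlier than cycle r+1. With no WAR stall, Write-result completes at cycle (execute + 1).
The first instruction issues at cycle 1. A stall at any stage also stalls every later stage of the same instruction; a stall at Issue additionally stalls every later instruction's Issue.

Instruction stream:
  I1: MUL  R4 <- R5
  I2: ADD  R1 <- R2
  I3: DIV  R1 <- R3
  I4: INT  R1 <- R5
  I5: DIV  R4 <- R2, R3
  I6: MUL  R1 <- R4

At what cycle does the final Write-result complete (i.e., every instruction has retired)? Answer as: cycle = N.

cycle = 35

[I1] 1/2/6/7
[I2] 2/3/5/6
[I3] 7/8/16/17  (WAW R1: wait I2 write@6)
[I4] 18/19/20/21  (WAW R1: wait I3 write@17)
[I5] 19/20/28/29
[I6] 22/30/34/35  (WAW R1: wait I4 write@21; RAW R4: wait I5 write@29)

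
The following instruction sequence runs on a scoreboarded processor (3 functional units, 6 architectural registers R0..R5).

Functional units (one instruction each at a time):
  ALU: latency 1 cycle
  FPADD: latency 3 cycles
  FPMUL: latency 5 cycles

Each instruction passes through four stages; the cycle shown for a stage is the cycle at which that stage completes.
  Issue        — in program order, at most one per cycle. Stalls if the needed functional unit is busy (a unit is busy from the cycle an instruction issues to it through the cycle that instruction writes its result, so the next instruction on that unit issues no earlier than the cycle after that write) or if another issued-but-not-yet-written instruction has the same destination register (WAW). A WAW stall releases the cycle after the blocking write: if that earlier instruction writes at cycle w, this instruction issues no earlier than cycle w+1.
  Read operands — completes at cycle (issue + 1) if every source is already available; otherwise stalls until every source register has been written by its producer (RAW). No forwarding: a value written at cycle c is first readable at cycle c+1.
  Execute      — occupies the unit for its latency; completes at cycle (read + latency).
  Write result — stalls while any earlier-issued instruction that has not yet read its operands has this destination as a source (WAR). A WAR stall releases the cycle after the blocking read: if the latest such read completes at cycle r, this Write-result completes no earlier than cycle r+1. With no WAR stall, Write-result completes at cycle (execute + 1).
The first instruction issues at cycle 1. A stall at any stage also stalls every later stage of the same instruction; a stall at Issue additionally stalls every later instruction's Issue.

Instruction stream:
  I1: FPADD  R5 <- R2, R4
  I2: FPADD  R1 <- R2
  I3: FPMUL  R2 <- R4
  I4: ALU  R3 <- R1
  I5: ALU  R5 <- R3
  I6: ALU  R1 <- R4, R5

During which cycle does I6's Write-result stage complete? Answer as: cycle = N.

cycle = 23

t=1  I1→FPADD
t=2  I1 RO
t=5  I1 EX
t=6  I1 WR R5
t=7  I2→FPADD
t=8  I2 RO; I3→FPMUL
t=9  I3 RO; I4→ALU
t=11  I2 EX
t=12  I2 WR R1
t=13  I4 RO
t=14  I3 EX; I4 EX
t=15  I3 WR R2; I4 WR R3
t=16  I5→ALU
t=17  I5 RO
t=18  I5 EX
t=19  I5 WR R5
t=20  I6→ALU
t=21  I6 RO
t=22  I6 EX
t=23  I6 WR R1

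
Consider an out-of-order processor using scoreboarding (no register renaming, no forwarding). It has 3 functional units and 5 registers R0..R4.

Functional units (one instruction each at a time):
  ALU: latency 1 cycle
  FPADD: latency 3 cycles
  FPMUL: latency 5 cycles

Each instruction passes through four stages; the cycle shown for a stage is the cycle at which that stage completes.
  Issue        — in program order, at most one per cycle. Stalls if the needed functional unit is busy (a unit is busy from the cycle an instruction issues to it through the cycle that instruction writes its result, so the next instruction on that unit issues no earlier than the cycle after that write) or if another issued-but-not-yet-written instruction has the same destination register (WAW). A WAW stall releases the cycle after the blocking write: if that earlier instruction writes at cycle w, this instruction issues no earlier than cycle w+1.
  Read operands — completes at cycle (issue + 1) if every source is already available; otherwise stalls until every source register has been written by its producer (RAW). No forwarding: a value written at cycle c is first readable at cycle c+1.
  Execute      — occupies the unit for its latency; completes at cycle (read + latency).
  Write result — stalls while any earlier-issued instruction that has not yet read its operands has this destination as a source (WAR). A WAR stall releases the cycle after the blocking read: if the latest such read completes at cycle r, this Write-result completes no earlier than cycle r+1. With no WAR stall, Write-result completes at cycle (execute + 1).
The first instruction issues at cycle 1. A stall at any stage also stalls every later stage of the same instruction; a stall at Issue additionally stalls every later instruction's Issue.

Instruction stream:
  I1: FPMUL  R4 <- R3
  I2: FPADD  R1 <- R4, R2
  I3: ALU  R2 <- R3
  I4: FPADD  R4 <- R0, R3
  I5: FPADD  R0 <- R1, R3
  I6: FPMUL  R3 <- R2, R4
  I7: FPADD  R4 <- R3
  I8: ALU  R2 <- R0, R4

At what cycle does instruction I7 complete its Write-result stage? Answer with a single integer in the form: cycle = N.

t=1  I1 dispatched to FPMUL
t=2  I1 operands ready; I2 dispatched to FPADD
t=3  I3 dispatched to ALU
t=4  I3 operands ready
t=5  I3 complete
t=7  I1 complete
t=8  R4←I1
t=9  I2 operands ready
t=10  R2←I3
t=12  I2 complete
t=13  R1←I2
t=14  I4 dispatched to FPADD
t=15  I4 operands ready
t=18  I4 complete
t=19  R4←I4
t=20  I5 dispatched to FPADD
t=21  I5 operands ready; I6 dispatched to FPMUL
t=22  I6 operands ready
t=24  I5 complete
t=25  R0←I5
t=26  I7 dispatched to FPADD
t=27  I6 complete; I8 dispatched to ALU
t=28  R3←I6
t=29  I7 operands ready
t=32  I7 complete
t=33  R4←I7
t=34  I8 operands ready
t=35  I8 complete
t=36  R2←I8

cycle = 33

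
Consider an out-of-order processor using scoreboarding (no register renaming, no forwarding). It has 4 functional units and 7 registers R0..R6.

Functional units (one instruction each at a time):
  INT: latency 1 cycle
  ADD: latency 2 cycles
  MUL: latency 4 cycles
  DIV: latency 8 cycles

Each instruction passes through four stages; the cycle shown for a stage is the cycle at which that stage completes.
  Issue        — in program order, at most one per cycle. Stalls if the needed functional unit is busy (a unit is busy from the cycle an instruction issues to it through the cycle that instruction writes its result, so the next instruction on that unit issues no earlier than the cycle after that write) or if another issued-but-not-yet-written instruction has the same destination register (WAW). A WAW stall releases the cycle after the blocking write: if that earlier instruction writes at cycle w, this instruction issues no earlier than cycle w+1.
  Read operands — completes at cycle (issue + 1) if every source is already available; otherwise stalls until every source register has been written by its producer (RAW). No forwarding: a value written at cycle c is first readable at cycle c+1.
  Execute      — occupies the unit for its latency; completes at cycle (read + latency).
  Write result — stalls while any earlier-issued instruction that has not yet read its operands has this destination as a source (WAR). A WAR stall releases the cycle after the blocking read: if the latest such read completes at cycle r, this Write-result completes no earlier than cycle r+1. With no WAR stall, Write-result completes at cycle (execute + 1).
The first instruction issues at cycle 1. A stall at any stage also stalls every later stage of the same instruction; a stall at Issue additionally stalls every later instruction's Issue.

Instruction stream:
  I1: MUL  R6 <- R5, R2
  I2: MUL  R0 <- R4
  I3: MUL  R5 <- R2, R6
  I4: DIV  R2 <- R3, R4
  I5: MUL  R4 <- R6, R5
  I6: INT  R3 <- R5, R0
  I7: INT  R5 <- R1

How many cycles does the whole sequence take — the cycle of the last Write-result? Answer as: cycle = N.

cycle = 30

I1 -> (1, 2, 6, 7)
I2 -> (8, 9, 13, 14)  // struct: MUL busy until I1 writes@7
I3 -> (15, 16, 20, 21)  // struct: MUL busy until I2 writes@14
I4 -> (16, 17, 25, 26)
I5 -> (22, 23, 27, 28)  // struct: MUL busy until I3 writes@21
I6 -> (23, 24, 25, 26)
I7 -> (27, 28, 29, 30)  // struct: INT busy until I6 writes@26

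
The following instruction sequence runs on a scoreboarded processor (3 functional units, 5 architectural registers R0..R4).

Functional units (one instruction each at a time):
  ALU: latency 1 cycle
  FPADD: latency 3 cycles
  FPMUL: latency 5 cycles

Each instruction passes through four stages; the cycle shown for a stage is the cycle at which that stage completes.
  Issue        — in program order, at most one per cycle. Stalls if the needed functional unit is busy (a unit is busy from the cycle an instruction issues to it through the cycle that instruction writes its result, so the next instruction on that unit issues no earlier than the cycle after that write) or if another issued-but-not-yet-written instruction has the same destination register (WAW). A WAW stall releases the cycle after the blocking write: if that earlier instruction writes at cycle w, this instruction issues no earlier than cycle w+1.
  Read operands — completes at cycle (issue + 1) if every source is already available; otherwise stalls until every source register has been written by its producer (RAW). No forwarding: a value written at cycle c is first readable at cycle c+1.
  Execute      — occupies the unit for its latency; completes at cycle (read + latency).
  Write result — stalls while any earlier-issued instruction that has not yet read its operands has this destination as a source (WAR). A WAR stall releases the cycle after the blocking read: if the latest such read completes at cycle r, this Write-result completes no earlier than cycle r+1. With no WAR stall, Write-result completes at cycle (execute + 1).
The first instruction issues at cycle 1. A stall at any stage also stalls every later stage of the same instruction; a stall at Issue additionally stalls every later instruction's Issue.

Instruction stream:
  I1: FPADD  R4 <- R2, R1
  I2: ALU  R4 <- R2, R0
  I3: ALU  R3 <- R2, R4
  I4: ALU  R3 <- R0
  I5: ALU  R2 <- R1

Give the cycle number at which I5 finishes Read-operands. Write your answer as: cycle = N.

cycle = 20

c1: I1 dispatched to FPADD
c2: I1 operands ready
c5: I1 complete
c6: R4←I1
c7: I2 dispatched to ALU
c8: I2 operands ready
c9: I2 complete
c10: R4←I2
c11: I3 dispatched to ALU
c12: I3 operands ready
c13: I3 complete
c14: R3←I3
c15: I4 dispatched to ALU
c16: I4 operands ready
c17: I4 complete
c18: R3←I4
c19: I5 dispatched to ALU
c20: I5 operands ready
c21: I5 complete
c22: R2←I5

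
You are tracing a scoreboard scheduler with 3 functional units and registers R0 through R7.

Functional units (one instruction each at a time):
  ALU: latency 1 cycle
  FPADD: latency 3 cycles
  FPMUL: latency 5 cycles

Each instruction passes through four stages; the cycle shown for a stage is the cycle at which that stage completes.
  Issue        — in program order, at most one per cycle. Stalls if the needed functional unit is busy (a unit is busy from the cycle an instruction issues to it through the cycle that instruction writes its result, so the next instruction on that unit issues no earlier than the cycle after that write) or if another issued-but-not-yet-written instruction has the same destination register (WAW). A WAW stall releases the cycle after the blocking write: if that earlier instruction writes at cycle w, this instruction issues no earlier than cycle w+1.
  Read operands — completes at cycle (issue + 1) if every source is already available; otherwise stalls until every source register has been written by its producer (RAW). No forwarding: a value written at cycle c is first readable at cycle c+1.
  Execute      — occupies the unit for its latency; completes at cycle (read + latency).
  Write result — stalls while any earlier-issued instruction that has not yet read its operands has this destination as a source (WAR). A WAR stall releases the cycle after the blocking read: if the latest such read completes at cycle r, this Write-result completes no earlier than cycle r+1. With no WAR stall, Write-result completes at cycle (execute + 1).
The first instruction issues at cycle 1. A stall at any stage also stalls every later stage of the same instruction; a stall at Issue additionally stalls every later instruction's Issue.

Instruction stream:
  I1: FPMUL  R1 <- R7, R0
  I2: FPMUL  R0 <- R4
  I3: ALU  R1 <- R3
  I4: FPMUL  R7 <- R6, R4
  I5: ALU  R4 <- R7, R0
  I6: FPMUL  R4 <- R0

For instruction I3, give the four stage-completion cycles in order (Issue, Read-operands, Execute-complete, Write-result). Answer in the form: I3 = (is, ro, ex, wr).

I1  is:1  ro:2  ex:7  wr:8
I2  is:9  ro:10  ex:15  wr:16  — struct: FPMUL busy until I1 writes@8
I3  is:10  ro:11  ex:12  wr:13
I4  is:17  ro:18  ex:23  wr:24  — struct: FPMUL busy until I2 writes@16
I5  is:18  ro:25  ex:26  wr:27  — RAW R7: wait I4 write@24
I6  is:28  ro:29  ex:34  wr:35  — WAW R4: wait I5 write@27

I3 = (10, 11, 12, 13)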